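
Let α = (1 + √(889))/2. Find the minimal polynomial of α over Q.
m_α(x) = x^2 - x - 222

From 2α - 1 = √(889), squaring gives (2α - 1)^2 = 889, i.e. 4α^2 - 4α + 1 = 889, so α^2 - α + (1 - 889)/4 = 0. Since 889 ≡ 1 (mod 4), (1 - 889)/4 = -222 ∈ Z. The polynomial x^2 - x - 222 has discriminant 1 - 4·(-222) = 889, which is not a perfect square in Q (d = 889 is squarefree and ≠ 1), so x^2 - x - 222 is irreducible over Q. It is the minimal polynomial of α.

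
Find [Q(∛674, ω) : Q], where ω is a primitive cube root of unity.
[Q(∛674, ω) : Q] = 6

[Q(∛674):Q] = 3 (min poly x^3 - 674, irreducible since 674 is not a perfect cube). [Q(ω):Q] = 2 (min poly x^2 + x + 1). Since Q(∛674) ⊂ R and ω ∉ R, we have ω ∉ Q(∛674), so x^2 + x + 1 remains irreducible over Q(∛674) and [Q(∛674, ω) : Q(∛674)] = 2. By the tower law, [Q(∛674, ω) : Q] = 3 · 2 = 6. (In fact Q(∛674, ω) is the splitting field of x^3 - 674 over Q.)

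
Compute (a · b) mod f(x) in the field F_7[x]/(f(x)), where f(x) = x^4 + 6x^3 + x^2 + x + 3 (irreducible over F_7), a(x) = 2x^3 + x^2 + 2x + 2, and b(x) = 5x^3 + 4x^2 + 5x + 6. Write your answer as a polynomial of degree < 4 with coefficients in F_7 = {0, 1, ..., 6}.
a · b ≡ 4x^3 + 4x^2 + 6 (mod f(x))

Multiply in F_7[x]: a(x)·b(x) = (2x^3 + x^2 + 2x + 2)·(5x^3 + 4x^2 + 5x + 6) = 3x^6 + 6x^5 + 3x^4 + 3x^2 + x + 5. This has degree ≥ 4, so divide by f(x) over F_7: 3x^6 + 6x^5 + 3x^4 + 3x^2 + x + 5 = (3x^2 + 2x + 2)·(x^4 + 6x^3 + x^2 + x + 3) + (4x^3 + 4x^2 + 6). Hence a·b ≡ 4x^3 + 4x^2 + 6 (mod f). (F_7[x]/(f) is a field with 7^4 = 2401 elements since f is irreducible of degree 4.)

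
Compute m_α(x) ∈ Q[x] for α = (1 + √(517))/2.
m_α(x) = x^2 - x - 129

From 2α - 1 = √(517), squaring gives (2α - 1)^2 = 517, i.e. 4α^2 - 4α + 1 = 517, so α^2 - α + (1 - 517)/4 = 0. Since 517 ≡ 1 (mod 4), (1 - 517)/4 = -129 ∈ Z. The polynomial x^2 - x - 129 has discriminant 1 - 4·(-129) = 517, which is not a perfect square in Q (d = 517 is squarefree and ≠ 1), so x^2 - x - 129 is irreducible over Q. It is the minimal polynomial of α.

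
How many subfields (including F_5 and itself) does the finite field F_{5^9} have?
F_{5^9} has 3 subfields

The subfields of F_{p^n} are exactly the fields F_{p^d} for d | n (each is the fixed field of the unique index-d subgroup of Gal(F_{p^n}/F_p) ≅ Z/nZ). The divisors of n = 9 are {1, 3, 9}, giving 3 subfields: F_{5^1}, F_{5^3}, F_{5^9}.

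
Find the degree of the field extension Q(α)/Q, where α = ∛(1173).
[Q(α):Q] = 3

The minimal polynomial of α is x^3 - 1173, irreducible over Q since 1173 is not a perfect cube (so x^3 - 1173 has no rational root). Hence [Q(α):Q] = deg(m_α) = 3.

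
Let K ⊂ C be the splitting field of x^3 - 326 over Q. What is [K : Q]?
[K : Q] = 6

The roots of x^3 - 326 are ∛326, ω∛326, ω^2∛326 where ω = e^(2πi/3) is a primitive cube root of unity, so K = Q(∛326, ω). Now [Q(∛326):Q] = 3 (since 326 is not a perfect cube, x^3 - 326 is irreducible) and [Q(ω):Q] = 2. Both 2 and 3 divide [K:Q], and [K:Q] ≤ 3·2 = 6, so [K:Q] = 6. (Equivalently: Q(∛326) ⊂ R but ω ∉ R, so [K : Q(∛326)] = 2.)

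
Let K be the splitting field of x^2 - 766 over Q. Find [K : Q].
[K : Q] = 2

f(x) = x^2 - 766 factors as (x - √766)(x + √766). The splitting field is K = Q(√766). Since 766 is squarefree and > 1, it is not a perfect square, so x^2 - 766 is irreducible over Q and [Q(√766) : Q] = 2. Hence [K : Q] = 2.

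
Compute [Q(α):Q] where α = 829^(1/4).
[Q(α):Q] = 4

α is a root of x^4 - 829. By Eisenstein's criterion at the prime p = 829 (which divides the constant term 829 but p^2 = 687241 does not, since 829 is squarefree), x^4 - 829 is irreducible over Q. Hence [Q(α):Q] = 4.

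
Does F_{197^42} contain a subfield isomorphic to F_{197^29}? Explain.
No: F_{197^29} is not a subfield of F_{197^42}

F_{p^m} embeds in F_{p^n} iff m | n. Here 29 ∤ 42 (since 42 = 1·29 + 13 with remainder 13 ≠ 0), so F_{197^29} is not a subfield of F_{197^42}. Equivalently: if it were, the tower law would give 29 = [F_{197^29}:F_197] dividing [F_{197^42}:F_197] = 42, contradiction.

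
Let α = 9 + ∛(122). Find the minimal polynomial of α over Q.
m_α(x) = x^3 - 27x^2 + 243x - 851

Set β = α - 9 = ∛(122), so β^3 = 122. Then (α - 9)^3 - 122 = 0, i.e. α is a root of g(x) = (x - 9)^3 - 122 = x^3 - 27x^2 + 243x - 851. Since g(x) = h(x - 9) where h(x) = x^3 - 122, and h is irreducible over Q (because 122 is not a perfect cube, so h has no rational root, and a monic cubic with no rational root is irreducible), g is also irreducible (irreducibility is preserved under the substitution x → x - 9). Hence m_α(x) = x^3 - 27x^2 + 243x - 851.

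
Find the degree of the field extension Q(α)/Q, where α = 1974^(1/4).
[Q(α):Q] = 4

α is a root of x^4 - 1974. By Eisenstein's criterion at the prime p = 2 (which divides the constant term 1974 but p^2 = 4 does not, since 1974 is squarefree), x^4 - 1974 is irreducible over Q. Hence [Q(α):Q] = 4.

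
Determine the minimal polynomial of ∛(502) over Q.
m_α(x) = x^3 - 502

α satisfies α^3 = 502, so x^3 - 502 annihilates α. By the rational root test, a rational root p/q (in lowest terms) of x^3 - 502 would satisfy p^3 = 502 q^3, forcing q = 1 and p^3 = 502; but 502 is not a perfect cube, contradiction. A monic cubic over Q with no rational root is irreducible (any nontrivial factorization would include a linear factor). Hence x^3 - 502 is the minimal polynomial of α, and in particular [Q(α):Q] = 3.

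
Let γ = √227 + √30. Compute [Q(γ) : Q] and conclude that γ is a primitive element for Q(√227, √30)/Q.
[Q(γ) : Q] = 4 (equivalently, Q(γ) = Q(√227, √30))

Obviously Q(γ) ⊆ Q(√227, √30), and [Q(√227, √30):Q] = 4 (since 227, 30 are distinct squarefree integers > 1 with 6810 not a perfect square). To show equality we compute the minimal polynomial of γ. From γ = √227 + √30: γ^2 = 227 + 2√(6810) + 30 = 257 + 2√(6810), so γ^2 - 257 = 2√(6810); squaring, (γ^2 - 257)^2 = 4·6810, i.e. γ^4 - 514γ^2 + 66049 - 27240 = 0, i.e. γ^4 - 514γ^2 + 38809 = 0. So γ is a root of x^4 - 514x^2 + 38809. This polynomial is irreducible over Q: it has no rational root (each ±√227 ± √30 is irrational), and any factorization into two quadratics over Q would force √(6810) ∈ Q (pairing opposite roots) or √227, √30 ∈ Q (other pairings), all impossible. Hence [Q(γ):Q] = 4 = [Q(√227, √30):Q], so Q(γ) = Q(√227, √30).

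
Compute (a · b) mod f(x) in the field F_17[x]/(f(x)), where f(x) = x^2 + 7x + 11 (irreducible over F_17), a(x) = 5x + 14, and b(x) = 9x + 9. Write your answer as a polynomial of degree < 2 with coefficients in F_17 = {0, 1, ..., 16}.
a · b ≡ 9x + 5 (mod f(x))

Multiply in F_17[x]: a(x)·b(x) = (5x + 14)·(9x + 9) = 11x^2 + x + 7. This has degree ≥ 2, so divide by f(x) over F_17: 11x^2 + x + 7 = (11)·(x^2 + 7x + 11) + (9x + 5). Hence a·b ≡ 9x + 5 (mod f). (F_17[x]/(f) is a field with 17^2 = 289 elements since f is irreducible of degree 2.)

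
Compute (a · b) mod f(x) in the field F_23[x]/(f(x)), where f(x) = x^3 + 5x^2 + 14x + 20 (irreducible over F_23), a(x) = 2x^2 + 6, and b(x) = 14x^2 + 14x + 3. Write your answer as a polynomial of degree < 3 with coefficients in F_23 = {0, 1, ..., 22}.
a · b ≡ 5x^2 + 11x + 4 (mod f(x))

Multiply in F_23[x]: a(x)·b(x) = (2x^2 + 6)·(14x^2 + 14x + 3) = 5x^4 + 5x^3 + 21x^2 + 15x + 18. This has degree ≥ 3, so divide by f(x) over F_23: 5x^4 + 5x^3 + 21x^2 + 15x + 18 = (5x + 3)·(x^3 + 5x^2 + 14x + 20) + (5x^2 + 11x + 4). Hence a·b ≡ 5x^2 + 11x + 4 (mod f). (F_23[x]/(f) is a field with 23^3 = 12167 elements since f is irreducible of degree 3.)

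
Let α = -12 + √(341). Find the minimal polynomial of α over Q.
m_α(x) = x^2 + 24x - 197

From α + 12 = √(341), squaring gives (α + 12)^2 = 341, i.e. α^2 + 24α + 144 = 341, so α^2 + 24α - 197 = 0. The discriminant of x^2 + 24x - 197 is (24)^2 - 4·(-197) = 576 + 788 = 1364, and 4·(341) is not a perfect square in Q since 341 is squarefree and ≠ 1. Hence x^2 + 24x - 197 is irreducible over Q and is the minimal polynomial of α.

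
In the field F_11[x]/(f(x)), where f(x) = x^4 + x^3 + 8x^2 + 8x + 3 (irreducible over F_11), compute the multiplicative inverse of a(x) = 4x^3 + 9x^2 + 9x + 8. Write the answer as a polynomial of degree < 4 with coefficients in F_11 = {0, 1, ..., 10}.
a(x)^(-1) ≡ 9x^3 + 2x^2 + 5x + 9 (mod f(x))

Since f is irreducible over F_11, F_11[x]/(f) is a field and a(x) ≠ 0 has an inverse. Apply the extended Euclidean algorithm to f(x) and a(x) in F_11[x]: f(x) = (3x + 10)·a(x) + (x^2 + 4x);  a(x) = (4x + 4)·(x^2 + 4x) + (4x + 8);  (x^2 + 4x) = (3x + 6)·(4x + 8) + (7). The last nonzero remainder is the constant 7 = gcd(f, a) in F_11. Back-substituting through the division chain expresses 7 = s(x)·a(x) + t(x)·f(x) with s(x) ≡ 8x^3 + 3x^2 + 2x + 8 (mod f), so (8x^3 + 3x^2 + 2x + 8)·a(x) ≡ 7 (mod f). Multiplying by 7^(-1) ≡ 8 in F_11 gives a(x)^(-1) ≡ 8·(8x^3 + 3x^2 + 2x + 8) ≡ 9x^3 + 2x^2 + 5x + 9 (mod f). Check: (4x^3 + 9x^2 + 9x + 8)·(9x^3 + 2x^2 + 5x + 9) = 3x^6 + x^5 + 9x^4 + 6x^3 + 10x^2 + 6 ≡ 1 (mod x^4 + x^3 + 8x^2 + 8x + 3).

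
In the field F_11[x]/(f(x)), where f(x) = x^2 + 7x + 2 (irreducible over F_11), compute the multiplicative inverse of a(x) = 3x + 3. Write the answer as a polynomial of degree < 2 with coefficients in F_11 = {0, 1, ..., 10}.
a(x)^(-1) ≡ x + 6 (mod f(x))

Since f is irreducible over F_11, F_11[x]/(f) is a field and a(x) ≠ 0 has an inverse. Apply the extended Euclidean algorithm to f(x) and a(x) in F_11[x]: f(x) = (4x + 2)·a(x) + (7). The last nonzero remainder is the constant 7 = gcd(f, a) in F_11. Back-substituting through the division chain expresses 7 = s(x)·a(x) + t(x)·f(x) with s(x) ≡ 7x + 9 (mod f), so (7x + 9)·a(x) ≡ 7 (mod f). Multiplying by 7^(-1) ≡ 8 in F_11 gives a(x)^(-1) ≡ 8·(7x + 9) ≡ x + 6 (mod f). Check: (3x + 3)·(x + 6) = 3x^2 + 10x + 7 ≡ 1 (mod x^2 + 7x + 2).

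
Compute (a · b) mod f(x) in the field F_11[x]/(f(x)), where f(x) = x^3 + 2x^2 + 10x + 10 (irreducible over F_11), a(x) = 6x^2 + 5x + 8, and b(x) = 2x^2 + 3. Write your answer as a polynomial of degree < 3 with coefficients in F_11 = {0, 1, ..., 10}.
a · b ≡ 8x^2 + 2x + 10 (mod f(x))

Multiply in F_11[x]: a(x)·b(x) = (6x^2 + 5x + 8)·(2x^2 + 3) = x^4 + 10x^3 + x^2 + 4x + 2. This has degree ≥ 3, so divide by f(x) over F_11: x^4 + 10x^3 + x^2 + 4x + 2 = (x + 8)·(x^3 + 2x^2 + 10x + 10) + (8x^2 + 2x + 10). Hence a·b ≡ 8x^2 + 2x + 10 (mod f). (F_11[x]/(f) is a field with 11^3 = 1331 elements since f is irreducible of degree 3.)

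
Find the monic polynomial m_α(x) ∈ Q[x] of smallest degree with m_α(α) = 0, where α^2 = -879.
m_α(x) = x^2 + 879

α satisfies α^2 + 879 = 0, so x^2 + 879 annihilates α. Since d = -879 is squarefree and ≠ 1, it is not a perfect square in Q, so x^2 + 879 has no rational root and is therefore irreducible over Q (a degree-2 polynomial over a field is irreducible iff it has no root). Hence m_α(x) = x^2 + 879.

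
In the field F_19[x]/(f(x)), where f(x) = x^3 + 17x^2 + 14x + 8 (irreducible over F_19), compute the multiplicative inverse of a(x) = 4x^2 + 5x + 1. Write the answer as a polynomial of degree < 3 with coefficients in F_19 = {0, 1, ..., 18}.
a(x)^(-1) ≡ 9x + 4 (mod f(x))

Since f is irreducible over F_19, F_19[x]/(f) is a field and a(x) ≠ 0 has an inverse. Apply the extended Euclidean algorithm to f(x) and a(x) in F_19[x]: f(x) = (5x + 17)·a(x) + (10). The last nonzero remainder is the constant 10 = gcd(f, a) in F_19. Back-substituting through the division chain expresses 10 = s(x)·a(x) + t(x)·f(x) with s(x) ≡ 14x + 2 (mod f), so (14x + 2)·a(x) ≡ 10 (mod f). Multiplying by 10^(-1) ≡ 2 in F_19 gives a(x)^(-1) ≡ 2·(14x + 2) ≡ 9x + 4 (mod f). Check: (4x^2 + 5x + 1)·(9x + 4) = 17x^3 + 4x^2 + 10x + 4 ≡ 1 (mod x^3 + 17x^2 + 14x + 8).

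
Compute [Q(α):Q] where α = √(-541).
[Q(α):Q] = 2

[Q(α):Q] equals the degree of the minimal polynomial of α. Here α^2 = -541 and x^2 + 541 is irreducible (d = -541 is squarefree, ≠ 1, hence not a square), so deg(m_α) = 2. Thus [Q(α):Q] = 2.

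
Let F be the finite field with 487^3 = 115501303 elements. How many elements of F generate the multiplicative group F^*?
There are φ(115501302) = 32997456 primitive elements

F_q^* is cyclic of order q - 1 = 115501302. A cyclic group of order m has exactly φ(m) generators. Here m = 115501302 = 2 · 3^6 · 7 · 11317, so the number of primitive elements is φ(115501302) = 32997456.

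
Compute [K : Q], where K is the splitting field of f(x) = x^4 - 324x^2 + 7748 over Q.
[K : Q] = 4

Solving the quadratic in x^2: x^2 = (324 ± √(324^2 - 4·7748))/2 = (324 ± √73984)/2 = (324 ± 272)/2, giving x^2 = 26 or x^2 = 298. So f(x) = (x^2 - 26)(x^2 - 298) and the roots of f are ±√26, ±√298. Hence the splitting field is K = Q(√26, √298). Since 26 and 298 are distinct squarefree integers > 1, their product 7748 is not a perfect square, so √298 ∉ Q(√26). By the tower law [K:Q] = [Q(√26,√298):Q(√26)] · [Q(√26):Q] = 2 · 2 = 4.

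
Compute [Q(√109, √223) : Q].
[Q(√109, √223) : Q] = 4

[Q(√109):Q] = 2 (min poly x^2 - 109, irreducible since 109 is squarefree > 1). For the top step, suppose √223 ∈ Q(√109), say √223 = c + d√109 with c, d ∈ Q. Squaring: 223 = c^2 + 109d^2 + 2cd√109. Since √109 ∉ Q this forces 2cd = 0. If d = 0 then √223 = c ∈ Q, contradicting 223 squarefree > 1. If c = 0 then 223 = 109d^2, so 109·223 = (109d)^2 is a perfect square in Q — but 109·223 = 24307 is not a perfect square (since 109 and 223 are distinct squarefree integers). Contradiction. Hence √223 ∉ Q(√109), so x^2 - 223 stays irreducible over Q(√109) and [Q(√109, √223) : Q(√109)] = 2. By the tower law, [Q(√109, √223) : Q] = 2 · 2 = 4.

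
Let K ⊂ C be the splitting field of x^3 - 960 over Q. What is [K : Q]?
[K : Q] = 6

The roots of x^3 - 960 are ∛960, ω∛960, ω^2∛960 where ω = e^(2πi/3) is a primitive cube root of unity, so K = Q(∛960, ω). Now [Q(∛960):Q] = 3 (since 960 is not a perfect cube, x^3 - 960 is irreducible) and [Q(ω):Q] = 2. Both 2 and 3 divide [K:Q], and [K:Q] ≤ 3·2 = 6, so [K:Q] = 6. (Equivalently: Q(∛960) ⊂ R but ω ∉ R, so [K : Q(∛960)] = 2.)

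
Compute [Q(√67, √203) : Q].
[Q(√67, √203) : Q] = 4

[Q(√67):Q] = 2 (min poly x^2 - 67, irreducible since 67 is squarefree > 1). For the top step, suppose √203 ∈ Q(√67), say √203 = c + d√67 with c, d ∈ Q. Squaring: 203 = c^2 + 67d^2 + 2cd√67. Since √67 ∉ Q this forces 2cd = 0. If d = 0 then √203 = c ∈ Q, contradicting 203 squarefree > 1. If c = 0 then 203 = 67d^2, so 67·203 = (67d)^2 is a perfect square in Q — but 67·203 = 13601 is not a perfect square (since 67 and 203 are distinct squarefree integers). Contradiction. Hence √203 ∉ Q(√67), so x^2 - 203 stays irreducible over Q(√67) and [Q(√67, √203) : Q(√67)] = 2. By the tower law, [Q(√67, √203) : Q] = 2 · 2 = 4.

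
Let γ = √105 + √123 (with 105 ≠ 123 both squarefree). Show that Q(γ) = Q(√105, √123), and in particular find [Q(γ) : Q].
[Q(γ) : Q] = 4 (equivalently, Q(γ) = Q(√105, √123))

Obviously Q(γ) ⊆ Q(√105, √123), and [Q(√105, √123):Q] = 4 (since 105, 123 are distinct squarefree integers > 1 with 12915 not a perfect square). To show equality we compute the minimal polynomial of γ. From γ = √105 + √123: γ^2 = 105 + 2√(12915) + 123 = 228 + 2√(12915), so γ^2 - 228 = 2√(12915); squaring, (γ^2 - 228)^2 = 4·12915, i.e. γ^4 - 456γ^2 + 51984 - 51660 = 0, i.e. γ^4 - 456γ^2 + 324 = 0. So γ is a root of x^4 - 456x^2 + 324. This polynomial is irreducible over Q: it has no rational root (each ±√105 ± √123 is irrational), and any factorization into two quadratics over Q would force √(12915) ∈ Q (pairing opposite roots) or √105, √123 ∈ Q (other pairings), all impossible. Hence [Q(γ):Q] = 4 = [Q(√105, √123):Q], so Q(γ) = Q(√105, √123).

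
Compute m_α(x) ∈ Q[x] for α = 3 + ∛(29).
m_α(x) = x^3 - 9x^2 + 27x - 56

Set β = α - 3 = ∛(29), so β^3 = 29. Then (α - 3)^3 - 29 = 0, i.e. α is a root of g(x) = (x - 3)^3 - 29 = x^3 - 9x^2 + 27x - 56. Since g(x) = h(x - 3) where h(x) = x^3 - 29, and h is irreducible over Q (because 29 is not a perfect cube, so h has no rational root, and a monic cubic with no rational root is irreducible), g is also irreducible (irreducibility is preserved under the substitution x → x - 3). Hence m_α(x) = x^3 - 9x^2 + 27x - 56.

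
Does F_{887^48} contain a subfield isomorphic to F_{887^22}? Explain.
No: F_{887^22} is not a subfield of F_{887^48}

F_{p^m} embeds in F_{p^n} iff m | n. Here 22 ∤ 48 (since 48 = 2·22 + 4 with remainder 4 ≠ 0), so F_{887^22} is not a subfield of F_{887^48}. Equivalently: if it were, the tower law would give 22 = [F_{887^22}:F_887] dividing [F_{887^48}:F_887] = 48, contradiction.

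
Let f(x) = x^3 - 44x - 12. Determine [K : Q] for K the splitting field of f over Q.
[K : Q] = 6

By the rational root test, any rational root of the monic integer polynomial f(x) = x^3 - 44x - 12 must be an integer dividing the constant term -12, i.e. one of ±{1, 2, 3, 4, 6, 12}. Evaluating: f(1) = -55, f(-1) = 31, f(2) = -92, f(-2) = 68, f(3) = -117, f(-3) = 93, f(4) = -124, f(-4) = 100, f(6) = -60, f(-6) = 36, f(12) = 1188, f(-12) = -1212; none is 0, so f has no rational root and is therefore irreducible over Q (a cubic with no linear factor over a field is irreducible). For an irreducible cubic, the Galois group is A_3 or S_3 according as the discriminant disc(f) = -4a^3 - 27b^2 = -4·(-44)^3 - 27·(-12)^2 = 336848 is or is not a square in Q. Here disc(f) = 336848 is not a perfect square in Q, so the Galois group of f over Q is not contained in A_3 and must be all of S_3. The splitting field has degree |S_3| = 6 over Q, so [K : Q] = 6.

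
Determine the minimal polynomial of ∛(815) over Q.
m_α(x) = x^3 - 815

α satisfies α^3 = 815, so x^3 - 815 annihilates α. By the rational root test, a rational root p/q (in lowest terms) of x^3 - 815 would satisfy p^3 = 815 q^3, forcing q = 1 and p^3 = 815; but 815 is not a perfect cube, contradiction. A monic cubic over Q with no rational root is irreducible (any nontrivial factorization would include a linear factor). Hence x^3 - 815 is the minimal polynomial of α, and in particular [Q(α):Q] = 3.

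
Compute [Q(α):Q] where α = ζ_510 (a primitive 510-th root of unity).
[Q(α):Q] = 128

The minimal polynomial of ζ_510 over Q is the 510-th cyclotomic polynomial Φ_510(x), which is irreducible over Q and has degree φ(510) = 128. Hence [Q(α):Q] = φ(510) = 128.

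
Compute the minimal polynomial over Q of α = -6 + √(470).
m_α(x) = x^2 + 12x - 434

From α + 6 = √(470), squaring gives (α + 6)^2 = 470, i.e. α^2 + 12α + 36 = 470, so α^2 + 12α - 434 = 0. The discriminant of x^2 + 12x - 434 is (12)^2 - 4·(-434) = 144 + 1736 = 1880, and 4·(470) is not a perfect square in Q since 470 is squarefree and ≠ 1. Hence x^2 + 12x - 434 is irreducible over Q and is the minimal polynomial of α.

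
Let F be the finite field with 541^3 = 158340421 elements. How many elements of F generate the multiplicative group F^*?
There are φ(158340420) = 36189504 primitive elements

F_q^* is cyclic of order q - 1 = 158340420. A cyclic group of order m has exactly φ(m) generators. Here m = 158340420 = 2^2 · 3^4 · 5 · 7 · 13963, so the number of primitive elements is φ(158340420) = 36189504.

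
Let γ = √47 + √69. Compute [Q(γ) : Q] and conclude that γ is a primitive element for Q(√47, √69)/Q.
[Q(γ) : Q] = 4 (equivalently, Q(γ) = Q(√47, √69))

Obviously Q(γ) ⊆ Q(√47, √69), and [Q(√47, √69):Q] = 4 (since 47, 69 are distinct squarefree integers > 1 with 3243 not a perfect square). To show equality we compute the minimal polynomial of γ. From γ = √47 + √69: γ^2 = 47 + 2√(3243) + 69 = 116 + 2√(3243), so γ^2 - 116 = 2√(3243); squaring, (γ^2 - 116)^2 = 4·3243, i.e. γ^4 - 232γ^2 + 13456 - 12972 = 0, i.e. γ^4 - 232γ^2 + 484 = 0. So γ is a root of x^4 - 232x^2 + 484. This polynomial is irreducible over Q: it has no rational root (each ±√47 ± √69 is irrational), and any factorization into two quadratics over Q would force √(3243) ∈ Q (pairing opposite roots) or √47, √69 ∈ Q (other pairings), all impossible. Hence [Q(γ):Q] = 4 = [Q(√47, √69):Q], so Q(γ) = Q(√47, √69).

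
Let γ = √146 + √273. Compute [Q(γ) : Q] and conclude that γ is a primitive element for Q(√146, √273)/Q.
[Q(γ) : Q] = 4 (equivalently, Q(γ) = Q(√146, √273))

Obviously Q(γ) ⊆ Q(√146, √273), and [Q(√146, √273):Q] = 4 (since 146, 273 are distinct squarefree integers > 1 with 39858 not a perfect square). To show equality we compute the minimal polynomial of γ. From γ = √146 + √273: γ^2 = 146 + 2√(39858) + 273 = 419 + 2√(39858), so γ^2 - 419 = 2√(39858); squaring, (γ^2 - 419)^2 = 4·39858, i.e. γ^4 - 838γ^2 + 175561 - 159432 = 0, i.e. γ^4 - 838γ^2 + 16129 = 0. So γ is a root of x^4 - 838x^2 + 16129. This polynomial is irreducible over Q: it has no rational root (each ±√146 ± √273 is irrational), and any factorization into two quadratics over Q would force √(39858) ∈ Q (pairing opposite roots) or √146, √273 ∈ Q (other pairings), all impossible. Hence [Q(γ):Q] = 4 = [Q(√146, √273):Q], so Q(γ) = Q(√146, √273).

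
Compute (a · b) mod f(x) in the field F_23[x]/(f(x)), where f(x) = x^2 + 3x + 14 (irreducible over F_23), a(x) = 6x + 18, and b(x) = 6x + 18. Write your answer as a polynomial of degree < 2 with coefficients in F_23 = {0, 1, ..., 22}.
a · b ≡ 16x + 4 (mod f(x))

Multiply in F_23[x]: a(x)·b(x) = (6x + 18)·(6x + 18) = 13x^2 + 9x + 2. This has degree ≥ 2, so divide by f(x) over F_23: 13x^2 + 9x + 2 = (13)·(x^2 + 3x + 14) + (16x + 4). Hence a·b ≡ 16x + 4 (mod f). (F_23[x]/(f) is a field with 23^2 = 529 elements since f is irreducible of degree 2.)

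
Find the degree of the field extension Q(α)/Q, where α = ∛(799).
[Q(α):Q] = 3

The minimal polynomial of α is x^3 - 799, irreducible over Q since 799 is not a perfect cube (so x^3 - 799 has no rational root). Hence [Q(α):Q] = deg(m_α) = 3.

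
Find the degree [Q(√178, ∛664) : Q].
[Q(√178, ∛664) : Q] = 6

Let L = Q(√178, ∛664). Since Q(√178) ⊂ L and [Q(√178):Q] = 2, the tower law gives 2 | [L:Q]. Likewise Q(∛664) ⊂ L with [Q(∛664):Q] = 3 (because 664 is not a perfect cube), so 3 | [L:Q]. As gcd(2,3) = 1, [L:Q] is divisible by 6. Conversely L is generated over Q by √178 and ∛664, so [L:Q] ≤ 2·3 = 6. Therefore [Q(√178, ∛664) : Q] = 6.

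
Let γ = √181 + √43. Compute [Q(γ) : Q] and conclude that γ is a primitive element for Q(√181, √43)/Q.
[Q(γ) : Q] = 4 (equivalently, Q(γ) = Q(√181, √43))

Obviously Q(γ) ⊆ Q(√181, √43), and [Q(√181, √43):Q] = 4 (since 181, 43 are distinct squarefree integers > 1 with 7783 not a perfect square). To show equality we compute the minimal polynomial of γ. From γ = √181 + √43: γ^2 = 181 + 2√(7783) + 43 = 224 + 2√(7783), so γ^2 - 224 = 2√(7783); squaring, (γ^2 - 224)^2 = 4·7783, i.e. γ^4 - 448γ^2 + 50176 - 31132 = 0, i.e. γ^4 - 448γ^2 + 19044 = 0. So γ is a root of x^4 - 448x^2 + 19044. This polynomial is irreducible over Q: it has no rational root (each ±√181 ± √43 is irrational), and any factorization into two quadratics over Q would force √(7783) ∈ Q (pairing opposite roots) or √181, √43 ∈ Q (other pairings), all impossible. Hence [Q(γ):Q] = 4 = [Q(√181, √43):Q], so Q(γ) = Q(√181, √43).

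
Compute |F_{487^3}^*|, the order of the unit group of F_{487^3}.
|F_{487^3}^*| = 115501302

F_{487^3} has 487^3 = 115501303 elements; its multiplicative group consists of all nonzero elements, so |F_{487^3}^*| = 115501303 - 1 = 115501302. (It is cyclic since any finite subgroup of the multiplicative group of a field is cyclic.)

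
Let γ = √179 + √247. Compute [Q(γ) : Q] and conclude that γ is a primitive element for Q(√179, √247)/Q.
[Q(γ) : Q] = 4 (equivalently, Q(γ) = Q(√179, √247))

Obviously Q(γ) ⊆ Q(√179, √247), and [Q(√179, √247):Q] = 4 (since 179, 247 are distinct squarefree integers > 1 with 44213 not a perfect square). To show equality we compute the minimal polynomial of γ. From γ = √179 + √247: γ^2 = 179 + 2√(44213) + 247 = 426 + 2√(44213), so γ^2 - 426 = 2√(44213); squaring, (γ^2 - 426)^2 = 4·44213, i.e. γ^4 - 852γ^2 + 181476 - 176852 = 0, i.e. γ^4 - 852γ^2 + 4624 = 0. So γ is a root of x^4 - 852x^2 + 4624. This polynomial is irreducible over Q: it has no rational root (each ±√179 ± √247 is irrational), and any factorization into two quadratics over Q would force √(44213) ∈ Q (pairing opposite roots) or √179, √247 ∈ Q (other pairings), all impossible. Hence [Q(γ):Q] = 4 = [Q(√179, √247):Q], so Q(γ) = Q(√179, √247).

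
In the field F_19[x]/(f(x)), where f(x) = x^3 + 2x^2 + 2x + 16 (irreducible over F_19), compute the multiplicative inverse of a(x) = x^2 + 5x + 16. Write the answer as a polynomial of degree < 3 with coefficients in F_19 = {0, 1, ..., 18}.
a(x)^(-1) ≡ 7x^2 + 3x + 11 (mod f(x))

Since f is irreducible over F_19, F_19[x]/(f) is a field and a(x) ≠ 0 has an inverse. Apply the extended Euclidean algorithm to f(x) and a(x) in F_19[x]: f(x) = (x + 16)·a(x) + (x + 7);  a(x) = (x + 17)·(x + 7) + (11). The last nonzero remainder is the constant 11 = gcd(f, a) in F_19. Back-substituting through the division chain expresses 11 = s(x)·a(x) + t(x)·f(x) with s(x) ≡ x^2 + 14x + 7 (mod f), so (x^2 + 14x + 7)·a(x) ≡ 11 (mod f). Multiplying by 11^(-1) ≡ 7 in F_19 gives a(x)^(-1) ≡ 7·(x^2 + 14x + 7) ≡ 7x^2 + 3x + 11 (mod f). Check: (x^2 + 5x + 16)·(7x^2 + 3x + 11) = 7x^4 + 5x^2 + 8x + 5 ≡ 1 (mod x^3 + 2x^2 + 2x + 16).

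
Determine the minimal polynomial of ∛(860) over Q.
m_α(x) = x^3 - 860

α satisfies α^3 = 860, so x^3 - 860 annihilates α. By the rational root test, a rational root p/q (in lowest terms) of x^3 - 860 would satisfy p^3 = 860 q^3, forcing q = 1 and p^3 = 860; but 860 is not a perfect cube, contradiction. A monic cubic over Q with no rational root is irreducible (any nontrivial factorization would include a linear factor). Hence x^3 - 860 is the minimal polynomial of α, and in particular [Q(α):Q] = 3.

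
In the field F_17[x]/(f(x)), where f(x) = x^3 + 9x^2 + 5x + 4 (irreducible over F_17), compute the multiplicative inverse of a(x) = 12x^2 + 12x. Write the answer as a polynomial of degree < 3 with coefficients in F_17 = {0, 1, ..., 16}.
a(x)^(-1) ≡ 5x^2 + 12x + 16 (mod f(x))

Since f is irreducible over F_17, F_17[x]/(f) is a field and a(x) ≠ 0 has an inverse. Apply the extended Euclidean algorithm to f(x) and a(x) in F_17[x]: f(x) = (10x + 12)·a(x) + (14x + 4);  a(x) = (13x + 2)·(14x + 4) + (9). The last nonzero remainder is the constant 9 = gcd(f, a) in F_17. Back-substituting through the division chain expresses 9 = s(x)·a(x) + t(x)·f(x) with s(x) ≡ 11x^2 + 6x + 8 (mod f), so (11x^2 + 6x + 8)·a(x) ≡ 9 (mod f). Multiplying by 9^(-1) ≡ 2 in F_17 gives a(x)^(-1) ≡ 2·(11x^2 + 6x + 8) ≡ 5x^2 + 12x + 16 (mod f). Check: (12x^2 + 12x)·(5x^2 + 12x + 16) = 9x^4 + 13x^2 + 5x ≡ 1 (mod x^3 + 9x^2 + 5x + 4).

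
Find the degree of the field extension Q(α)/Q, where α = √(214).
[Q(α):Q] = 2

[Q(α):Q] equals the degree of the minimal polynomial of α. Here α^2 = 214 and x^2 - 214 is irreducible (d = 214 is squarefree, ≠ 1, hence not a square), so deg(m_α) = 2. Thus [Q(α):Q] = 2.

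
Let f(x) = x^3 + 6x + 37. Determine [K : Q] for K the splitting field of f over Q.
[K : Q] = 6

By the rational root test, any rational root of the monic integer polynomial f(x) = x^3 + 6x + 37 must be an integer dividing the constant term 37, i.e. one of ±{1, 37}. Evaluating: f(1) = 44, f(-1) = 30, f(37) = 50912, f(-37) = -50838; none is 0, so f has no rational root and is therefore irreducible over Q (a cubic with no linear factor over a field is irreducible). For an irreducible cubic, the Galois group is A_3 or S_3 according as the discriminant disc(f) = -4a^3 - 27b^2 = -4·(6)^3 - 27·(37)^2 = -37827 is or is not a square in Q. Here disc(f) = -37827 is not a perfect square in Q, so the Galois group of f over Q is not contained in A_3 and must be all of S_3. The splitting field has degree |S_3| = 6 over Q, so [K : Q] = 6.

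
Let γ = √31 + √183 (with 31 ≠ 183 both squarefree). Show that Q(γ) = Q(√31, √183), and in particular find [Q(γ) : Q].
[Q(γ) : Q] = 4 (equivalently, Q(γ) = Q(√31, √183))

Obviously Q(γ) ⊆ Q(√31, √183), and [Q(√31, √183):Q] = 4 (since 31, 183 are distinct squarefree integers > 1 with 5673 not a perfect square). To show equality we compute the minimal polynomial of γ. From γ = √31 + √183: γ^2 = 31 + 2√(5673) + 183 = 214 + 2√(5673), so γ^2 - 214 = 2√(5673); squaring, (γ^2 - 214)^2 = 4·5673, i.e. γ^4 - 428γ^2 + 45796 - 22692 = 0, i.e. γ^4 - 428γ^2 + 23104 = 0. So γ is a root of x^4 - 428x^2 + 23104. This polynomial is irreducible over Q: it has no rational root (each ±√31 ± √183 is irrational), and any factorization into two quadratics over Q would force √(5673) ∈ Q (pairing opposite roots) or √31, √183 ∈ Q (other pairings), all impossible. Hence [Q(γ):Q] = 4 = [Q(√31, √183):Q], so Q(γ) = Q(√31, √183).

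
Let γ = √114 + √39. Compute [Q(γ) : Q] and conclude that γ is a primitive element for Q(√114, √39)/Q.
[Q(γ) : Q] = 4 (equivalently, Q(γ) = Q(√114, √39))

Obviously Q(γ) ⊆ Q(√114, √39), and [Q(√114, √39):Q] = 4 (since 114, 39 are distinct squarefree integers > 1 with 4446 not a perfect square). To show equality we compute the minimal polynomial of γ. From γ = √114 + √39: γ^2 = 114 + 2√(4446) + 39 = 153 + 2√(4446), so γ^2 - 153 = 2√(4446); squaring, (γ^2 - 153)^2 = 4·4446, i.e. γ^4 - 306γ^2 + 23409 - 17784 = 0, i.e. γ^4 - 306γ^2 + 5625 = 0. So γ is a root of x^4 - 306x^2 + 5625. This polynomial is irreducible over Q: it has no rational root (each ±√114 ± √39 is irrational), and any factorization into two quadratics over Q would force √(4446) ∈ Q (pairing opposite roots) or √114, √39 ∈ Q (other pairings), all impossible. Hence [Q(γ):Q] = 4 = [Q(√114, √39):Q], so Q(γ) = Q(√114, √39).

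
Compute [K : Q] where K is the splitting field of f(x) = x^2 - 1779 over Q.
[K : Q] = 2

f(x) = x^2 - 1779 factors as (x - √1779)(x + √1779). The splitting field is K = Q(√1779). Since 1779 is squarefree and > 1, it is not a perfect square, so x^2 - 1779 is irreducible over Q and [Q(√1779) : Q] = 2. Hence [K : Q] = 2.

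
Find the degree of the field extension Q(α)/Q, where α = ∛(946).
[Q(α):Q] = 3

The minimal polynomial of α is x^3 - 946, irreducible over Q since 946 is not a perfect cube (so x^3 - 946 has no rational root). Hence [Q(α):Q] = deg(m_α) = 3.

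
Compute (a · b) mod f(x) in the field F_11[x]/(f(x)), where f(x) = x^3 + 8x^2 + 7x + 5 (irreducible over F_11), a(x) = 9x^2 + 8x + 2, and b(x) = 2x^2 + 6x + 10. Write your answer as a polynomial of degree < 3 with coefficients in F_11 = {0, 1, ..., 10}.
a · b ≡ 3x^2 + 3x + 5 (mod f(x))

Multiply in F_11[x]: a(x)·b(x) = (9x^2 + 8x + 2)·(2x^2 + 6x + 10) = 7x^4 + 4x^3 + 10x^2 + 4x + 9. This has degree ≥ 3, so divide by f(x) over F_11: 7x^4 + 4x^3 + 10x^2 + 4x + 9 = (7x + 3)·(x^3 + 8x^2 + 7x + 5) + (3x^2 + 3x + 5). Hence a·b ≡ 3x^2 + 3x + 5 (mod f). (F_11[x]/(f) is a field with 11^3 = 1331 elements since f is irreducible of degree 3.)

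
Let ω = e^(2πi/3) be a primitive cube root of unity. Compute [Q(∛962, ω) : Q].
[Q(∛962, ω) : Q] = 6

[Q(∛962):Q] = 3 (min poly x^3 - 962, irreducible since 962 is not a perfect cube). [Q(ω):Q] = 2 (min poly x^2 + x + 1). Since Q(∛962) ⊂ R and ω ∉ R, we have ω ∉ Q(∛962), so x^2 + x + 1 remains irreducible over Q(∛962) and [Q(∛962, ω) : Q(∛962)] = 2. By the tower law, [Q(∛962, ω) : Q] = 3 · 2 = 6. (In fact Q(∛962, ω) is the splitting field of x^3 - 962 over Q.)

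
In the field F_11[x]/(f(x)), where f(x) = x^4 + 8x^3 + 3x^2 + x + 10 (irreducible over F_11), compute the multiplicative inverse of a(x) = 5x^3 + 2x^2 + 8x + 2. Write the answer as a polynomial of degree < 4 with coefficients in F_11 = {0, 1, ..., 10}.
a(x)^(-1) ≡ 4x^2 + 3x + 3 (mod f(x))

Since f is irreducible over F_11, F_11[x]/(f) is a field and a(x) ≠ 0 has an inverse. Apply the extended Euclidean algorithm to f(x) and a(x) in F_11[x]: f(x) = (9x + 9)·a(x) + (x^2 + 10x + 3);  a(x) = (5x + 7)·(x^2 + 10x + 3) + (3). The last nonzero remainder is the constant 3 = gcd(f, a) in F_11. Back-substituting through the division chain expresses 3 = s(x)·a(x) + t(x)·f(x) with s(x) ≡ x^2 + 9x + 9 (mod f), so (x^2 + 9x + 9)·a(x) ≡ 3 (mod f). Multiplying by 3^(-1) ≡ 4 in F_11 gives a(x)^(-1) ≡ 4·(x^2 + 9x + 9) ≡ 4x^2 + 3x + 3 (mod f). Check: (5x^3 + 2x^2 + 8x + 2)·(4x^2 + 3x + 3) = 9x^5 + x^4 + 9x^3 + 5x^2 + 8x + 6 ≡ 1 (mod x^4 + 8x^3 + 3x^2 + x + 10).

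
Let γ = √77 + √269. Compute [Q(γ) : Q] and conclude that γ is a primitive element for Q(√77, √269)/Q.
[Q(γ) : Q] = 4 (equivalently, Q(γ) = Q(√77, √269))

Obviously Q(γ) ⊆ Q(√77, √269), and [Q(√77, √269):Q] = 4 (since 77, 269 are distinct squarefree integers > 1 with 20713 not a perfect square). To show equality we compute the minimal polynomial of γ. From γ = √77 + √269: γ^2 = 77 + 2√(20713) + 269 = 346 + 2√(20713), so γ^2 - 346 = 2√(20713); squaring, (γ^2 - 346)^2 = 4·20713, i.e. γ^4 - 692γ^2 + 119716 - 82852 = 0, i.e. γ^4 - 692γ^2 + 36864 = 0. So γ is a root of x^4 - 692x^2 + 36864. This polynomial is irreducible over Q: it has no rational root (each ±√77 ± √269 is irrational), and any factorization into two quadratics over Q would force √(20713) ∈ Q (pairing opposite roots) or √77, √269 ∈ Q (other pairings), all impossible. Hence [Q(γ):Q] = 4 = [Q(√77, √269):Q], so Q(γ) = Q(√77, √269).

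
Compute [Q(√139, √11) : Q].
[Q(√139, √11) : Q] = 4

[Q(√139):Q] = 2 (min poly x^2 - 139, irreducible since 139 is squarefree > 1). For the top step, suppose √11 ∈ Q(√139), say √11 = c + d√139 with c, d ∈ Q. Squaring: 11 = c^2 + 139d^2 + 2cd√139. Since √139 ∉ Q this forces 2cd = 0. If d = 0 then √11 = c ∈ Q, contradicting 11 squarefree > 1. If c = 0 then 11 = 139d^2, so 139·11 = (139d)^2 is a perfect square in Q — but 139·11 = 1529 is not a perfect square (since 139 and 11 are distinct squarefree integers). Contradiction. Hence √11 ∉ Q(√139), so x^2 - 11 stays irreducible over Q(√139) and [Q(√139, √11) : Q(√139)] = 2. By the tower law, [Q(√139, √11) : Q] = 2 · 2 = 4.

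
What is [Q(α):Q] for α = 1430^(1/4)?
[Q(α):Q] = 4

α is a root of x^4 - 1430. By Eisenstein's criterion at the prime p = 2 (which divides the constant term 1430 but p^2 = 4 does not, since 1430 is squarefree), x^4 - 1430 is irreducible over Q. Hence [Q(α):Q] = 4.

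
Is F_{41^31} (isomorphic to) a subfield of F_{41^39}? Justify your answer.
No: F_{41^31} is not a subfield of F_{41^39}

F_{p^m} embeds in F_{p^n} iff m | n. Here 31 ∤ 39 (since 39 = 1·31 + 8 with remainder 8 ≠ 0), so F_{41^31} is not a subfield of F_{41^39}. Equivalently: if it were, the tower law would give 31 = [F_{41^31}:F_41] dividing [F_{41^39}:F_41] = 39, contradiction.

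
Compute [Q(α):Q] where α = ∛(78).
[Q(α):Q] = 3

The minimal polynomial of α is x^3 - 78, irreducible over Q since 78 is not a perfect cube (so x^3 - 78 has no rational root). Hence [Q(α):Q] = deg(m_α) = 3.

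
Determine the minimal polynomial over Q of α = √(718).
m_α(x) = x^2 - 718

α satisfies α^2 - 718 = 0, so x^2 - 718 annihilates α. Since d = 718 is squarefree and ≠ 1, it is not a perfect square in Q, so x^2 - 718 has no rational root and is therefore irreducible over Q (a degree-2 polynomial over a field is irreducible iff it has no root). Hence m_α(x) = x^2 - 718.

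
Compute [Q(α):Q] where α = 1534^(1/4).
[Q(α):Q] = 4

α is a root of x^4 - 1534. By Eisenstein's criterion at the prime p = 2 (which divides the constant term 1534 but p^2 = 4 does not, since 1534 is squarefree), x^4 - 1534 is irreducible over Q. Hence [Q(α):Q] = 4.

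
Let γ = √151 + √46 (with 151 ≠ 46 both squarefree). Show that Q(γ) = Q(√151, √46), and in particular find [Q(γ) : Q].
[Q(γ) : Q] = 4 (equivalently, Q(γ) = Q(√151, √46))

Obviously Q(γ) ⊆ Q(√151, √46), and [Q(√151, √46):Q] = 4 (since 151, 46 are distinct squarefree integers > 1 with 6946 not a perfect square). To show equality we compute the minimal polynomial of γ. From γ = √151 + √46: γ^2 = 151 + 2√(6946) + 46 = 197 + 2√(6946), so γ^2 - 197 = 2√(6946); squaring, (γ^2 - 197)^2 = 4·6946, i.e. γ^4 - 394γ^2 + 38809 - 27784 = 0, i.e. γ^4 - 394γ^2 + 11025 = 0. So γ is a root of x^4 - 394x^2 + 11025. This polynomial is irreducible over Q: it has no rational root (each ±√151 ± √46 is irrational), and any factorization into two quadratics over Q would force √(6946) ∈ Q (pairing opposite roots) or √151, √46 ∈ Q (other pairings), all impossible. Hence [Q(γ):Q] = 4 = [Q(√151, √46):Q], so Q(γ) = Q(√151, √46).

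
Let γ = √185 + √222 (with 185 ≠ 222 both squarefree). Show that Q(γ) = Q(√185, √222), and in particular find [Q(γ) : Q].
[Q(γ) : Q] = 4 (equivalently, Q(γ) = Q(√185, √222))

Obviously Q(γ) ⊆ Q(√185, √222), and [Q(√185, √222):Q] = 4 (since 185, 222 are distinct squarefree integers > 1 with 41070 not a perfect square). To show equality we compute the minimal polynomial of γ. From γ = √185 + √222: γ^2 = 185 + 2√(41070) + 222 = 407 + 2√(41070), so γ^2 - 407 = 2√(41070); squaring, (γ^2 - 407)^2 = 4·41070, i.e. γ^4 - 814γ^2 + 165649 - 164280 = 0, i.e. γ^4 - 814γ^2 + 1369 = 0. So γ is a root of x^4 - 814x^2 + 1369. This polynomial is irreducible over Q: it has no rational root (each ±√185 ± √222 is irrational), and any factorization into two quadratics over Q would force √(41070) ∈ Q (pairing opposite roots) or √185, √222 ∈ Q (other pairings), all impossible. Hence [Q(γ):Q] = 4 = [Q(√185, √222):Q], so Q(γ) = Q(√185, √222).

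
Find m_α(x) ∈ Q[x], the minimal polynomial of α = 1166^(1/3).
m_α(x) = x^3 - 1166

α satisfies α^3 = 1166, so x^3 - 1166 annihilates α. By the rational root test, a rational root p/q (in lowest terms) of x^3 - 1166 would satisfy p^3 = 1166 q^3, forcing q = 1 and p^3 = 1166; but 1166 is not a perfect cube, contradiction. A monic cubic over Q with no rational root is irreducible (any nontrivial factorization would include a linear factor). Hence x^3 - 1166 is the minimal polynomial of α, and in particular [Q(α):Q] = 3.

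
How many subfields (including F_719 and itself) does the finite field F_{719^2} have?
F_{719^2} has 2 subfields

The subfields of F_{p^n} are exactly the fields F_{p^d} for d | n (each is the fixed field of the unique index-d subgroup of Gal(F_{p^n}/F_p) ≅ Z/nZ). The divisors of n = 2 are {1, 2}, giving 2 subfields: F_{719^1}, F_{719^2}.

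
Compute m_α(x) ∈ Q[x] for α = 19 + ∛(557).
m_α(x) = x^3 - 57x^2 + 1083x - 7416

Set β = α - 19 = ∛(557), so β^3 = 557. Then (α - 19)^3 - 557 = 0, i.e. α is a root of g(x) = (x - 19)^3 - 557 = x^3 - 57x^2 + 1083x - 7416. Since g(x) = h(x - 19) where h(x) = x^3 - 557, and h is irreducible over Q (because 557 is not a perfect cube, so h has no rational root, and a monic cubic with no rational root is irreducible), g is also irreducible (irreducibility is preserved under the substitution x → x - 19). Hence m_α(x) = x^3 - 57x^2 + 1083x - 7416.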